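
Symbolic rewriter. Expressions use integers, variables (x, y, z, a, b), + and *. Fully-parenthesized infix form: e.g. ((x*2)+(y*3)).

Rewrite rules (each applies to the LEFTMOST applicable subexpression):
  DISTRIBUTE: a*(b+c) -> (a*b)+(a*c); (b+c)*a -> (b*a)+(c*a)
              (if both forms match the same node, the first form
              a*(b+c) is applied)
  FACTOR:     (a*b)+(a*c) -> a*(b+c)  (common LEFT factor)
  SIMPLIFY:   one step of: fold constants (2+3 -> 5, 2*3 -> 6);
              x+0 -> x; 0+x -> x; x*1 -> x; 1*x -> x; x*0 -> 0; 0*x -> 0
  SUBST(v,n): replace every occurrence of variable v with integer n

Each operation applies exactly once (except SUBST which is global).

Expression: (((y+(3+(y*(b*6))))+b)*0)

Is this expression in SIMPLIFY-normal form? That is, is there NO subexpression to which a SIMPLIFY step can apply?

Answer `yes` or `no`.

Answer: no

Derivation:
Expression: (((y+(3+(y*(b*6))))+b)*0)
Scanning for simplifiable subexpressions (pre-order)...
  at root: (((y+(3+(y*(b*6))))+b)*0) (SIMPLIFIABLE)
  at L: ((y+(3+(y*(b*6))))+b) (not simplifiable)
  at LL: (y+(3+(y*(b*6)))) (not simplifiable)
  at LLR: (3+(y*(b*6))) (not simplifiable)
  at LLRR: (y*(b*6)) (not simplifiable)
  at LLRRR: (b*6) (not simplifiable)
Found simplifiable subexpr at path root: (((y+(3+(y*(b*6))))+b)*0)
One SIMPLIFY step would give: 0
-> NOT in normal form.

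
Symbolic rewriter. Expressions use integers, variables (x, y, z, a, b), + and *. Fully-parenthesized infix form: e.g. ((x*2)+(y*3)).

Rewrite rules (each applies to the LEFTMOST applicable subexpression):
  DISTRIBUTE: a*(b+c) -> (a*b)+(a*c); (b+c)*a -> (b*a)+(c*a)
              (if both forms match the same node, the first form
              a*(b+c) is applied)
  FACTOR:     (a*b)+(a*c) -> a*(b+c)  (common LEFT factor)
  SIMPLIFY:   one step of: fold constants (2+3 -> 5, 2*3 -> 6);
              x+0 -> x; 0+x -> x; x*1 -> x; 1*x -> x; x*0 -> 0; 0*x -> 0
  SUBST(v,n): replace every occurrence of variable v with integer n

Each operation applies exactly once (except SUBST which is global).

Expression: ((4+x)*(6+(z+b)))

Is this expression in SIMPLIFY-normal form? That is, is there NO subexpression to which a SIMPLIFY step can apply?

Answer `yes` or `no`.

Answer: yes

Derivation:
Expression: ((4+x)*(6+(z+b)))
Scanning for simplifiable subexpressions (pre-order)...
  at root: ((4+x)*(6+(z+b))) (not simplifiable)
  at L: (4+x) (not simplifiable)
  at R: (6+(z+b)) (not simplifiable)
  at RR: (z+b) (not simplifiable)
Result: no simplifiable subexpression found -> normal form.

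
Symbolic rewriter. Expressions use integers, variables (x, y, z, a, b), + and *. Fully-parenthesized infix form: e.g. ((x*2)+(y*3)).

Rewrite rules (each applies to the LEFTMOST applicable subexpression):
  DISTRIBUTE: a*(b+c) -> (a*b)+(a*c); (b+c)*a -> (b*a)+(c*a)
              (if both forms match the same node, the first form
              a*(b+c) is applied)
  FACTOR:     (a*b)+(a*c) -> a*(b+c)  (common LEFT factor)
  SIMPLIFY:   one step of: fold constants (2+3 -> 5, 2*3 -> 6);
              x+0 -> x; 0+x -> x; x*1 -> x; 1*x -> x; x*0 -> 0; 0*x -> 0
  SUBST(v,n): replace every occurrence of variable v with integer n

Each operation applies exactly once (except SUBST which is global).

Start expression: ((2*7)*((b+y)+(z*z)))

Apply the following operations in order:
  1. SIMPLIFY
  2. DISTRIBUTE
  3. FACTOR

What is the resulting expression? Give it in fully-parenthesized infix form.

Answer: (14*((b+y)+(z*z)))

Derivation:
Start: ((2*7)*((b+y)+(z*z)))
Apply SIMPLIFY at L (target: (2*7)): ((2*7)*((b+y)+(z*z))) -> (14*((b+y)+(z*z)))
Apply DISTRIBUTE at root (target: (14*((b+y)+(z*z)))): (14*((b+y)+(z*z))) -> ((14*(b+y))+(14*(z*z)))
Apply FACTOR at root (target: ((14*(b+y))+(14*(z*z)))): ((14*(b+y))+(14*(z*z))) -> (14*((b+y)+(z*z)))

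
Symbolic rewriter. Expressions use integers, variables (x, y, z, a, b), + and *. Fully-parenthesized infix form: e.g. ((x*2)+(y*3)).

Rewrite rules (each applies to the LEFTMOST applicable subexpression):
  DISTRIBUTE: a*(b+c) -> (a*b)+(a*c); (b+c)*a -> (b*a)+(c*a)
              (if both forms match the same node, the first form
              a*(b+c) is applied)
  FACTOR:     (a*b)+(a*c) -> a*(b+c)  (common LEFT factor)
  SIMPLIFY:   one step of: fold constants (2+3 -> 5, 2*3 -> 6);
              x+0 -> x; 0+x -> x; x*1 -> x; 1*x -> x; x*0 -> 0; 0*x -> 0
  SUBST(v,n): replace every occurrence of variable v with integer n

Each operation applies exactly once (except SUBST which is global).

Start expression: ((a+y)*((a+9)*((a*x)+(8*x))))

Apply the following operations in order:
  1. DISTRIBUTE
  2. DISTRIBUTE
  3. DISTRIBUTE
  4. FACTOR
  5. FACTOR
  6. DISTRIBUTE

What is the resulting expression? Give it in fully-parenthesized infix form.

Start: ((a+y)*((a+9)*((a*x)+(8*x))))
Apply DISTRIBUTE at root (target: ((a+y)*((a+9)*((a*x)+(8*x))))): ((a+y)*((a+9)*((a*x)+(8*x)))) -> ((a*((a+9)*((a*x)+(8*x))))+(y*((a+9)*((a*x)+(8*x)))))
Apply DISTRIBUTE at LR (target: ((a+9)*((a*x)+(8*x)))): ((a*((a+9)*((a*x)+(8*x))))+(y*((a+9)*((a*x)+(8*x))))) -> ((a*(((a+9)*(a*x))+((a+9)*(8*x))))+(y*((a+9)*((a*x)+(8*x)))))
Apply DISTRIBUTE at L (target: (a*(((a+9)*(a*x))+((a+9)*(8*x))))): ((a*(((a+9)*(a*x))+((a+9)*(8*x))))+(y*((a+9)*((a*x)+(8*x))))) -> (((a*((a+9)*(a*x)))+(a*((a+9)*(8*x))))+(y*((a+9)*((a*x)+(8*x)))))
Apply FACTOR at L (target: ((a*((a+9)*(a*x)))+(a*((a+9)*(8*x))))): (((a*((a+9)*(a*x)))+(a*((a+9)*(8*x))))+(y*((a+9)*((a*x)+(8*x))))) -> ((a*(((a+9)*(a*x))+((a+9)*(8*x))))+(y*((a+9)*((a*x)+(8*x)))))
Apply FACTOR at LR (target: (((a+9)*(a*x))+((a+9)*(8*x)))): ((a*(((a+9)*(a*x))+((a+9)*(8*x))))+(y*((a+9)*((a*x)+(8*x))))) -> ((a*((a+9)*((a*x)+(8*x))))+(y*((a+9)*((a*x)+(8*x)))))
Apply DISTRIBUTE at LR (target: ((a+9)*((a*x)+(8*x)))): ((a*((a+9)*((a*x)+(8*x))))+(y*((a+9)*((a*x)+(8*x))))) -> ((a*(((a+9)*(a*x))+((a+9)*(8*x))))+(y*((a+9)*((a*x)+(8*x)))))

Answer: ((a*(((a+9)*(a*x))+((a+9)*(8*x))))+(y*((a+9)*((a*x)+(8*x)))))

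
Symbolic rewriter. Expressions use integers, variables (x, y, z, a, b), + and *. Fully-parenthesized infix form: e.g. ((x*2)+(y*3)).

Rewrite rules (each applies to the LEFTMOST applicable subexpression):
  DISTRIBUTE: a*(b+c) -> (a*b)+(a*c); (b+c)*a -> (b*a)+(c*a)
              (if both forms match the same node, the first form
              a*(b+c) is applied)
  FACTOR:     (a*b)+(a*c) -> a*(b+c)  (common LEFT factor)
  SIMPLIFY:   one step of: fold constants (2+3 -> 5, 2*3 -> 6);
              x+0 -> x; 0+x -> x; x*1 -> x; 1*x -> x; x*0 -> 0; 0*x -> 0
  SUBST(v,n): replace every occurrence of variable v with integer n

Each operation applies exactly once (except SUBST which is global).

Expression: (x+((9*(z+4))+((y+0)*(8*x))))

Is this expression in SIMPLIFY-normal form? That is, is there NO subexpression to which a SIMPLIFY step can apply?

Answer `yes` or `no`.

Answer: no

Derivation:
Expression: (x+((9*(z+4))+((y+0)*(8*x))))
Scanning for simplifiable subexpressions (pre-order)...
  at root: (x+((9*(z+4))+((y+0)*(8*x)))) (not simplifiable)
  at R: ((9*(z+4))+((y+0)*(8*x))) (not simplifiable)
  at RL: (9*(z+4)) (not simplifiable)
  at RLR: (z+4) (not simplifiable)
  at RR: ((y+0)*(8*x)) (not simplifiable)
  at RRL: (y+0) (SIMPLIFIABLE)
  at RRR: (8*x) (not simplifiable)
Found simplifiable subexpr at path RRL: (y+0)
One SIMPLIFY step would give: (x+((9*(z+4))+(y*(8*x))))
-> NOT in normal form.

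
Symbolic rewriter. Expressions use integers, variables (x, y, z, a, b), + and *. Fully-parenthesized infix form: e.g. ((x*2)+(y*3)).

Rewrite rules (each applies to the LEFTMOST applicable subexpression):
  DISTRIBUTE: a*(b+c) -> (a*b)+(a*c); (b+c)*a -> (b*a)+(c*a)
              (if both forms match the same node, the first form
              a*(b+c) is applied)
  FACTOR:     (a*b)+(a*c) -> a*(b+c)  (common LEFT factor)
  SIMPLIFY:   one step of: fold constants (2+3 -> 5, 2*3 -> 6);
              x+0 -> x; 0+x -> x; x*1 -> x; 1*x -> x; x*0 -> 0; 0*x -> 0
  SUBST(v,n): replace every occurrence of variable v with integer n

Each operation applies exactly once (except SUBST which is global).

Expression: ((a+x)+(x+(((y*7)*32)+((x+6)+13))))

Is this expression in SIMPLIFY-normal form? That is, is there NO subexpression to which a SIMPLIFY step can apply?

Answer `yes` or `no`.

Expression: ((a+x)+(x+(((y*7)*32)+((x+6)+13))))
Scanning for simplifiable subexpressions (pre-order)...
  at root: ((a+x)+(x+(((y*7)*32)+((x+6)+13)))) (not simplifiable)
  at L: (a+x) (not simplifiable)
  at R: (x+(((y*7)*32)+((x+6)+13))) (not simplifiable)
  at RR: (((y*7)*32)+((x+6)+13)) (not simplifiable)
  at RRL: ((y*7)*32) (not simplifiable)
  at RRLL: (y*7) (not simplifiable)
  at RRR: ((x+6)+13) (not simplifiable)
  at RRRL: (x+6) (not simplifiable)
Result: no simplifiable subexpression found -> normal form.

Answer: yes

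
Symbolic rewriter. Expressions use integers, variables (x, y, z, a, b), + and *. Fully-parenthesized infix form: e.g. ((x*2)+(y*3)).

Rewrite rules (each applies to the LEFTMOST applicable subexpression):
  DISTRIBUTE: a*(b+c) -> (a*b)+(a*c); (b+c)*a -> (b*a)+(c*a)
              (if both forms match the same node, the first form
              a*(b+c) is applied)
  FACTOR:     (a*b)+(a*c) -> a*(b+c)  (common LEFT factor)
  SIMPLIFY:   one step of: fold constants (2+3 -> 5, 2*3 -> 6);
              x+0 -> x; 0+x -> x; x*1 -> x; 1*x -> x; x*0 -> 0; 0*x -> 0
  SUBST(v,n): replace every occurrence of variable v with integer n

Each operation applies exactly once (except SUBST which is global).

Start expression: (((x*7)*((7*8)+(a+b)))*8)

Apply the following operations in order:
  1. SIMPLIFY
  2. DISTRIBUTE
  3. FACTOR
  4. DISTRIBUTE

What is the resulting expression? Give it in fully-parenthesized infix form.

Answer: ((((x*7)*56)+((x*7)*(a+b)))*8)

Derivation:
Start: (((x*7)*((7*8)+(a+b)))*8)
Apply SIMPLIFY at LRL (target: (7*8)): (((x*7)*((7*8)+(a+b)))*8) -> (((x*7)*(56+(a+b)))*8)
Apply DISTRIBUTE at L (target: ((x*7)*(56+(a+b)))): (((x*7)*(56+(a+b)))*8) -> ((((x*7)*56)+((x*7)*(a+b)))*8)
Apply FACTOR at L (target: (((x*7)*56)+((x*7)*(a+b)))): ((((x*7)*56)+((x*7)*(a+b)))*8) -> (((x*7)*(56+(a+b)))*8)
Apply DISTRIBUTE at L (target: ((x*7)*(56+(a+b)))): (((x*7)*(56+(a+b)))*8) -> ((((x*7)*56)+((x*7)*(a+b)))*8)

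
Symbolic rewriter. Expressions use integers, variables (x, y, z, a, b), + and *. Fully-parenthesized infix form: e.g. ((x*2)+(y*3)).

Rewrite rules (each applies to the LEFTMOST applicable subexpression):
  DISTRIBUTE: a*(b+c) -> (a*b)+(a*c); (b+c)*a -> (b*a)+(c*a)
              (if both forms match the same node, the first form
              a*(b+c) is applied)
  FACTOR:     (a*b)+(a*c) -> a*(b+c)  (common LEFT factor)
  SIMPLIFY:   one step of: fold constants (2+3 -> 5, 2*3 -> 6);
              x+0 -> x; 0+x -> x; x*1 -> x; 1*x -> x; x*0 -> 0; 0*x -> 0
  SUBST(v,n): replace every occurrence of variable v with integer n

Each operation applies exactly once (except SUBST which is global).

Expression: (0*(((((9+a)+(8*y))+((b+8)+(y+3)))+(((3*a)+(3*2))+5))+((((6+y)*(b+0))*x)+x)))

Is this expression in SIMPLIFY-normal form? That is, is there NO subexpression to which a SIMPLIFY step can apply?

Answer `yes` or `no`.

Expression: (0*(((((9+a)+(8*y))+((b+8)+(y+3)))+(((3*a)+(3*2))+5))+((((6+y)*(b+0))*x)+x)))
Scanning for simplifiable subexpressions (pre-order)...
  at root: (0*(((((9+a)+(8*y))+((b+8)+(y+3)))+(((3*a)+(3*2))+5))+((((6+y)*(b+0))*x)+x))) (SIMPLIFIABLE)
  at R: (((((9+a)+(8*y))+((b+8)+(y+3)))+(((3*a)+(3*2))+5))+((((6+y)*(b+0))*x)+x)) (not simplifiable)
  at RL: ((((9+a)+(8*y))+((b+8)+(y+3)))+(((3*a)+(3*2))+5)) (not simplifiable)
  at RLL: (((9+a)+(8*y))+((b+8)+(y+3))) (not simplifiable)
  at RLLL: ((9+a)+(8*y)) (not simplifiable)
  at RLLLL: (9+a) (not simplifiable)
  at RLLLR: (8*y) (not simplifiable)
  at RLLR: ((b+8)+(y+3)) (not simplifiable)
  at RLLRL: (b+8) (not simplifiable)
  at RLLRR: (y+3) (not simplifiable)
  at RLR: (((3*a)+(3*2))+5) (not simplifiable)
  at RLRL: ((3*a)+(3*2)) (not simplifiable)
  at RLRLL: (3*a) (not simplifiable)
  at RLRLR: (3*2) (SIMPLIFIABLE)
  at RR: ((((6+y)*(b+0))*x)+x) (not simplifiable)
  at RRL: (((6+y)*(b+0))*x) (not simplifiable)
  at RRLL: ((6+y)*(b+0)) (not simplifiable)
  at RRLLL: (6+y) (not simplifiable)
  at RRLLR: (b+0) (SIMPLIFIABLE)
Found simplifiable subexpr at path root: (0*(((((9+a)+(8*y))+((b+8)+(y+3)))+(((3*a)+(3*2))+5))+((((6+y)*(b+0))*x)+x)))
One SIMPLIFY step would give: 0
-> NOT in normal form.

Answer: no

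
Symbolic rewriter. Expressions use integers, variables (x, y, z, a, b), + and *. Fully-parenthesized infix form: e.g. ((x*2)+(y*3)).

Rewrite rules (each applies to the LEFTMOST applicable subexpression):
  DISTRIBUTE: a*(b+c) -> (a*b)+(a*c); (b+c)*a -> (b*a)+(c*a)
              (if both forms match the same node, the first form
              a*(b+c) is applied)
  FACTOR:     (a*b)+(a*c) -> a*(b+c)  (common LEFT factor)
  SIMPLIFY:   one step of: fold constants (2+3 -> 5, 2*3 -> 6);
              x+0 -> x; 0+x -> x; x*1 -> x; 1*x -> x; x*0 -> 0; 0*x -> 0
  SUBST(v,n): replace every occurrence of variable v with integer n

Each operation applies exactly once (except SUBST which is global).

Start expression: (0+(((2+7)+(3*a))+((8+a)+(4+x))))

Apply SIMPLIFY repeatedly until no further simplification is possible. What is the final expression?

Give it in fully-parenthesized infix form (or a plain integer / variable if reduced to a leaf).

Start: (0+(((2+7)+(3*a))+((8+a)+(4+x))))
Step 1: at root: (0+(((2+7)+(3*a))+((8+a)+(4+x)))) -> (((2+7)+(3*a))+((8+a)+(4+x))); overall: (0+(((2+7)+(3*a))+((8+a)+(4+x)))) -> (((2+7)+(3*a))+((8+a)+(4+x)))
Step 2: at LL: (2+7) -> 9; overall: (((2+7)+(3*a))+((8+a)+(4+x))) -> ((9+(3*a))+((8+a)+(4+x)))
Fixed point: ((9+(3*a))+((8+a)+(4+x)))

Answer: ((9+(3*a))+((8+a)+(4+x)))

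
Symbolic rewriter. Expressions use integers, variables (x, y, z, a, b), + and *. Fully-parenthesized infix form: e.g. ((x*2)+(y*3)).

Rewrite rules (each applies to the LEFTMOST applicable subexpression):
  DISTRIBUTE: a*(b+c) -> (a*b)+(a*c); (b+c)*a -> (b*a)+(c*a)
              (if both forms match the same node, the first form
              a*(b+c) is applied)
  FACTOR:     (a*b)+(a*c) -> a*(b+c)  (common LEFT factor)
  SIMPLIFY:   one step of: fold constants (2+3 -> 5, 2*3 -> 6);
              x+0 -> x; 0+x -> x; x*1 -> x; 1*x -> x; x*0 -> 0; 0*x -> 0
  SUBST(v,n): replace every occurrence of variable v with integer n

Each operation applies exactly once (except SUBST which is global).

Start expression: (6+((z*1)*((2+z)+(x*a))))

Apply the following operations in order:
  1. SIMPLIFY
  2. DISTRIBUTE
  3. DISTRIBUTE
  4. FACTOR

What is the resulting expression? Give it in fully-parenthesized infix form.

Start: (6+((z*1)*((2+z)+(x*a))))
Apply SIMPLIFY at RL (target: (z*1)): (6+((z*1)*((2+z)+(x*a)))) -> (6+(z*((2+z)+(x*a))))
Apply DISTRIBUTE at R (target: (z*((2+z)+(x*a)))): (6+(z*((2+z)+(x*a)))) -> (6+((z*(2+z))+(z*(x*a))))
Apply DISTRIBUTE at RL (target: (z*(2+z))): (6+((z*(2+z))+(z*(x*a)))) -> (6+(((z*2)+(z*z))+(z*(x*a))))
Apply FACTOR at RL (target: ((z*2)+(z*z))): (6+(((z*2)+(z*z))+(z*(x*a)))) -> (6+((z*(2+z))+(z*(x*a))))

Answer: (6+((z*(2+z))+(z*(x*a))))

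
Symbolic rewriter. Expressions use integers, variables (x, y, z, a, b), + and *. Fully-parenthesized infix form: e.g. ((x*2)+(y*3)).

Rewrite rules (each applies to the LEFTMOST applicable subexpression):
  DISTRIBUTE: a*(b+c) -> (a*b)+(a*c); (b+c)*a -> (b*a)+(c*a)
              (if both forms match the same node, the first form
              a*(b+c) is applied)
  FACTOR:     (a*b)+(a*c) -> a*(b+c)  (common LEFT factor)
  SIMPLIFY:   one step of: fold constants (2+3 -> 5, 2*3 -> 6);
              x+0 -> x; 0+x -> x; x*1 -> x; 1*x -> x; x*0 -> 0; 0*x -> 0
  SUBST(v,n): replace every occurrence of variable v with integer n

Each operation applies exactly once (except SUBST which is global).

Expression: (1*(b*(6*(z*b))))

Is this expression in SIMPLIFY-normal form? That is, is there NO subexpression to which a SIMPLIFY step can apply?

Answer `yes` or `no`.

Answer: no

Derivation:
Expression: (1*(b*(6*(z*b))))
Scanning for simplifiable subexpressions (pre-order)...
  at root: (1*(b*(6*(z*b)))) (SIMPLIFIABLE)
  at R: (b*(6*(z*b))) (not simplifiable)
  at RR: (6*(z*b)) (not simplifiable)
  at RRR: (z*b) (not simplifiable)
Found simplifiable subexpr at path root: (1*(b*(6*(z*b))))
One SIMPLIFY step would give: (b*(6*(z*b)))
-> NOT in normal form.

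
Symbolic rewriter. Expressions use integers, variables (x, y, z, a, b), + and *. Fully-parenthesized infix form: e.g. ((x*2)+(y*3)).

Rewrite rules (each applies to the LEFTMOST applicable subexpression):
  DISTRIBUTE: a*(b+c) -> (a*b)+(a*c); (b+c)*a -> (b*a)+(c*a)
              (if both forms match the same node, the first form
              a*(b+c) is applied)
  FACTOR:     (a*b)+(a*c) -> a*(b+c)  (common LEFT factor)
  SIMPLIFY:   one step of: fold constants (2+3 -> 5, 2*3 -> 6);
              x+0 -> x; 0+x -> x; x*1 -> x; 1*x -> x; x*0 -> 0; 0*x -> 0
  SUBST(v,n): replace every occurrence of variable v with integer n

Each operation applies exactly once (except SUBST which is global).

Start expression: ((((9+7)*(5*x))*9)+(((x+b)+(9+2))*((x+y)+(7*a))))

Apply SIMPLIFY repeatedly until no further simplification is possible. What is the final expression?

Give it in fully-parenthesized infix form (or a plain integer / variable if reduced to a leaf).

Start: ((((9+7)*(5*x))*9)+(((x+b)+(9+2))*((x+y)+(7*a))))
Step 1: at LLL: (9+7) -> 16; overall: ((((9+7)*(5*x))*9)+(((x+b)+(9+2))*((x+y)+(7*a)))) -> (((16*(5*x))*9)+(((x+b)+(9+2))*((x+y)+(7*a))))
Step 2: at RLR: (9+2) -> 11; overall: (((16*(5*x))*9)+(((x+b)+(9+2))*((x+y)+(7*a)))) -> (((16*(5*x))*9)+(((x+b)+11)*((x+y)+(7*a))))
Fixed point: (((16*(5*x))*9)+(((x+b)+11)*((x+y)+(7*a))))

Answer: (((16*(5*x))*9)+(((x+b)+11)*((x+y)+(7*a))))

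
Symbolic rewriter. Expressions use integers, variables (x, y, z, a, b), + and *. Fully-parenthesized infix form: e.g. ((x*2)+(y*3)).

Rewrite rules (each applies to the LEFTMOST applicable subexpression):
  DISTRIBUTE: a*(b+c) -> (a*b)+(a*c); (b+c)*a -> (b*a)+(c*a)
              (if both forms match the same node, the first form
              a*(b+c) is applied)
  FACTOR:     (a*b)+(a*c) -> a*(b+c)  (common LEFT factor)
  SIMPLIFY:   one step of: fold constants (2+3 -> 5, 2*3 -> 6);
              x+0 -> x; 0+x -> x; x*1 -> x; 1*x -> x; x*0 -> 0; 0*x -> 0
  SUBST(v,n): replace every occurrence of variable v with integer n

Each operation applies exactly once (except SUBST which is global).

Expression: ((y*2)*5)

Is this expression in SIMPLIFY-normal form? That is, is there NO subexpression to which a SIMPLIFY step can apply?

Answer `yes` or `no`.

Answer: yes

Derivation:
Expression: ((y*2)*5)
Scanning for simplifiable subexpressions (pre-order)...
  at root: ((y*2)*5) (not simplifiable)
  at L: (y*2) (not simplifiable)
Result: no simplifiable subexpression found -> normal form.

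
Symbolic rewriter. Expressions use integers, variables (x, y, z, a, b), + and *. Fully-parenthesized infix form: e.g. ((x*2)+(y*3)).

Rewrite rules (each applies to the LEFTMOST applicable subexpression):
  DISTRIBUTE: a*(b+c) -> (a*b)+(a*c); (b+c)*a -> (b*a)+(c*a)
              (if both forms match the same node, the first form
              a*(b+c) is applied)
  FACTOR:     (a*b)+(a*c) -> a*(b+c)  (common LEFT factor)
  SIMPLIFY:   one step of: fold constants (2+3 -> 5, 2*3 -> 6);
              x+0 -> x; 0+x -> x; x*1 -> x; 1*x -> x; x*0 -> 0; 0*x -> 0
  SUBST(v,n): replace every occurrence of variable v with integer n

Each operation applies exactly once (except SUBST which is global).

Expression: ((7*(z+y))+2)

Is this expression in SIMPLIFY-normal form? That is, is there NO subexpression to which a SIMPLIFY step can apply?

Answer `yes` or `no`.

Answer: yes

Derivation:
Expression: ((7*(z+y))+2)
Scanning for simplifiable subexpressions (pre-order)...
  at root: ((7*(z+y))+2) (not simplifiable)
  at L: (7*(z+y)) (not simplifiable)
  at LR: (z+y) (not simplifiable)
Result: no simplifiable subexpression found -> normal form.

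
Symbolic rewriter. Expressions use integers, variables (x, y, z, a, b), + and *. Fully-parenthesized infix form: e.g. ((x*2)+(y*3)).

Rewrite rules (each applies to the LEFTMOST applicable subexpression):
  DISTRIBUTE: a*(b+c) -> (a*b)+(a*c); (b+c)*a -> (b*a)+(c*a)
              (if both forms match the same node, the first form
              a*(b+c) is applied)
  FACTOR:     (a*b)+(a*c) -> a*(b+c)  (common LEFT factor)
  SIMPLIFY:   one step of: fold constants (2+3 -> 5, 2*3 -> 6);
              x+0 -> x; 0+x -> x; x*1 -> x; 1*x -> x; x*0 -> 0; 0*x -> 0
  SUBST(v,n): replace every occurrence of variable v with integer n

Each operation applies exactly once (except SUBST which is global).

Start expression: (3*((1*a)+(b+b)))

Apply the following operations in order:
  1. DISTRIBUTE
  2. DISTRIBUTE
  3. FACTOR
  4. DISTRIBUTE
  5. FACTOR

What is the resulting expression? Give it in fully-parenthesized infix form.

Answer: ((3*(1*a))+(3*(b+b)))

Derivation:
Start: (3*((1*a)+(b+b)))
Apply DISTRIBUTE at root (target: (3*((1*a)+(b+b)))): (3*((1*a)+(b+b))) -> ((3*(1*a))+(3*(b+b)))
Apply DISTRIBUTE at R (target: (3*(b+b))): ((3*(1*a))+(3*(b+b))) -> ((3*(1*a))+((3*b)+(3*b)))
Apply FACTOR at R (target: ((3*b)+(3*b))): ((3*(1*a))+((3*b)+(3*b))) -> ((3*(1*a))+(3*(b+b)))
Apply DISTRIBUTE at R (target: (3*(b+b))): ((3*(1*a))+(3*(b+b))) -> ((3*(1*a))+((3*b)+(3*b)))
Apply FACTOR at R (target: ((3*b)+(3*b))): ((3*(1*a))+((3*b)+(3*b))) -> ((3*(1*a))+(3*(b+b)))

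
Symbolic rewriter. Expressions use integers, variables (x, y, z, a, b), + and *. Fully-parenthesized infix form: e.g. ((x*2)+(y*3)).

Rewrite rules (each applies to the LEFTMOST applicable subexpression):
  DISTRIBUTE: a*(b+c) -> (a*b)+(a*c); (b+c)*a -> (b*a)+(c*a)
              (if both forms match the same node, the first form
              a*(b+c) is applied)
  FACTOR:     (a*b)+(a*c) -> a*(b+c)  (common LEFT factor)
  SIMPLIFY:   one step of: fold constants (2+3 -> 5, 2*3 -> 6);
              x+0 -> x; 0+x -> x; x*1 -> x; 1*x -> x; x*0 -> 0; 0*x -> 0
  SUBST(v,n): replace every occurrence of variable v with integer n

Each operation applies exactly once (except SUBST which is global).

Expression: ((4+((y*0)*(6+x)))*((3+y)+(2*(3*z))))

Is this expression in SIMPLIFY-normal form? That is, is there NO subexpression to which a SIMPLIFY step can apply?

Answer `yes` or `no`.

Expression: ((4+((y*0)*(6+x)))*((3+y)+(2*(3*z))))
Scanning for simplifiable subexpressions (pre-order)...
  at root: ((4+((y*0)*(6+x)))*((3+y)+(2*(3*z)))) (not simplifiable)
  at L: (4+((y*0)*(6+x))) (not simplifiable)
  at LR: ((y*0)*(6+x)) (not simplifiable)
  at LRL: (y*0) (SIMPLIFIABLE)
  at LRR: (6+x) (not simplifiable)
  at R: ((3+y)+(2*(3*z))) (not simplifiable)
  at RL: (3+y) (not simplifiable)
  at RR: (2*(3*z)) (not simplifiable)
  at RRR: (3*z) (not simplifiable)
Found simplifiable subexpr at path LRL: (y*0)
One SIMPLIFY step would give: ((4+(0*(6+x)))*((3+y)+(2*(3*z))))
-> NOT in normal form.

Answer: no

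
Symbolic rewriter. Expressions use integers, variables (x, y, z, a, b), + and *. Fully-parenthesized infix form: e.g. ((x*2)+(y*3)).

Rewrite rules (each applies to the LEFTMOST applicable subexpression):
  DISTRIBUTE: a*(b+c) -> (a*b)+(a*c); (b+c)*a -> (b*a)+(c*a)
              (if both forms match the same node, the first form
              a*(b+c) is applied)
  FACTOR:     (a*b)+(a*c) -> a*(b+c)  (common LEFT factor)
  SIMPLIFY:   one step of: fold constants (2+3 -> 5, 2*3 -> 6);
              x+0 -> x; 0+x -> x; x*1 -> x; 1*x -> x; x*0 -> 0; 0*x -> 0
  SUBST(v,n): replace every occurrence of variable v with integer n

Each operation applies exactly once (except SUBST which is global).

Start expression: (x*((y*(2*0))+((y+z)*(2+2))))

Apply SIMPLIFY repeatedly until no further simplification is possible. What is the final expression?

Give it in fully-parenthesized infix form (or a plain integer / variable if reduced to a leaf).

Start: (x*((y*(2*0))+((y+z)*(2+2))))
Step 1: at RLR: (2*0) -> 0; overall: (x*((y*(2*0))+((y+z)*(2+2)))) -> (x*((y*0)+((y+z)*(2+2))))
Step 2: at RL: (y*0) -> 0; overall: (x*((y*0)+((y+z)*(2+2)))) -> (x*(0+((y+z)*(2+2))))
Step 3: at R: (0+((y+z)*(2+2))) -> ((y+z)*(2+2)); overall: (x*(0+((y+z)*(2+2)))) -> (x*((y+z)*(2+2)))
Step 4: at RR: (2+2) -> 4; overall: (x*((y+z)*(2+2))) -> (x*((y+z)*4))
Fixed point: (x*((y+z)*4))

Answer: (x*((y+z)*4))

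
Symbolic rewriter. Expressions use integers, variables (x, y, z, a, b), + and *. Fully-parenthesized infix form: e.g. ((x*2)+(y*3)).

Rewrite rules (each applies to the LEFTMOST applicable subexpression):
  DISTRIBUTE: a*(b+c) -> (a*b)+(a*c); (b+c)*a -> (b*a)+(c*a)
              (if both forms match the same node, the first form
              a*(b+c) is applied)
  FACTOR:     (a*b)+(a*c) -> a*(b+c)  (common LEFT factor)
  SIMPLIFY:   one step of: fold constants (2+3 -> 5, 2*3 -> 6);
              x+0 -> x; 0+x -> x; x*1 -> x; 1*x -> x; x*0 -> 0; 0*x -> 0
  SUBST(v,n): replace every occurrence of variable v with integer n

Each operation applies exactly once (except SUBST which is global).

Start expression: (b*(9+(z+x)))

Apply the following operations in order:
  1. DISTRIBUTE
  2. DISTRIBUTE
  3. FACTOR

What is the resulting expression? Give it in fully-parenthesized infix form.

Answer: ((b*9)+(b*(z+x)))

Derivation:
Start: (b*(9+(z+x)))
Apply DISTRIBUTE at root (target: (b*(9+(z+x)))): (b*(9+(z+x))) -> ((b*9)+(b*(z+x)))
Apply DISTRIBUTE at R (target: (b*(z+x))): ((b*9)+(b*(z+x))) -> ((b*9)+((b*z)+(b*x)))
Apply FACTOR at R (target: ((b*z)+(b*x))): ((b*9)+((b*z)+(b*x))) -> ((b*9)+(b*(z+x)))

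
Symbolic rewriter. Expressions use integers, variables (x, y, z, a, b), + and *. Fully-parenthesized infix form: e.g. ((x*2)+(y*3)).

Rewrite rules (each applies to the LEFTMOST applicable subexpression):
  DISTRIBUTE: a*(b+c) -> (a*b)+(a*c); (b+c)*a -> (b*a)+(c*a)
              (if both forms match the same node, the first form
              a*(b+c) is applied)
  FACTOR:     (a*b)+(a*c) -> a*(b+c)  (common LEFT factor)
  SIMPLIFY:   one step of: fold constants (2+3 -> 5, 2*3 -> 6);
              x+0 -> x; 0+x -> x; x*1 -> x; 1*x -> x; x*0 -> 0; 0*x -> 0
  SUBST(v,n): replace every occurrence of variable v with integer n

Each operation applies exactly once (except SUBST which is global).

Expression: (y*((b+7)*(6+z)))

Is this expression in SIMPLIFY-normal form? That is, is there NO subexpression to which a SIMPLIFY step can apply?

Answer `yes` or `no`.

Expression: (y*((b+7)*(6+z)))
Scanning for simplifiable subexpressions (pre-order)...
  at root: (y*((b+7)*(6+z))) (not simplifiable)
  at R: ((b+7)*(6+z)) (not simplifiable)
  at RL: (b+7) (not simplifiable)
  at RR: (6+z) (not simplifiable)
Result: no simplifiable subexpression found -> normal form.

Answer: yes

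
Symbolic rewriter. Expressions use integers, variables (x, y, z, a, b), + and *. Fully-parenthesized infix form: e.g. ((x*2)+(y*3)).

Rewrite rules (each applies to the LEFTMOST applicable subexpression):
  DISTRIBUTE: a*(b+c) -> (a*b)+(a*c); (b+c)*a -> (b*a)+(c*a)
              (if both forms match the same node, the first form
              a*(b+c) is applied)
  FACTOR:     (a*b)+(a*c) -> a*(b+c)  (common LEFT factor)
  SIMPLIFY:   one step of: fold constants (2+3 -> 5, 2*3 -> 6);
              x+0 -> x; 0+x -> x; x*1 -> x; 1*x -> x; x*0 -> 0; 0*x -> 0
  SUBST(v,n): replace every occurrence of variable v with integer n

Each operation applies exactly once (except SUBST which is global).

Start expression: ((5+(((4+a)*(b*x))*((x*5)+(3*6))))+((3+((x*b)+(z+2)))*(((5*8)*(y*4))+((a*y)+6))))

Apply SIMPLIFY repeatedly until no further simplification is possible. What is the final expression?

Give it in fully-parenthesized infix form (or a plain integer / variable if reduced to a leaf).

Answer: ((5+(((4+a)*(b*x))*((x*5)+18)))+((3+((x*b)+(z+2)))*((40*(y*4))+((a*y)+6))))

Derivation:
Start: ((5+(((4+a)*(b*x))*((x*5)+(3*6))))+((3+((x*b)+(z+2)))*(((5*8)*(y*4))+((a*y)+6))))
Step 1: at LRRR: (3*6) -> 18; overall: ((5+(((4+a)*(b*x))*((x*5)+(3*6))))+((3+((x*b)+(z+2)))*(((5*8)*(y*4))+((a*y)+6)))) -> ((5+(((4+a)*(b*x))*((x*5)+18)))+((3+((x*b)+(z+2)))*(((5*8)*(y*4))+((a*y)+6))))
Step 2: at RRLL: (5*8) -> 40; overall: ((5+(((4+a)*(b*x))*((x*5)+18)))+((3+((x*b)+(z+2)))*(((5*8)*(y*4))+((a*y)+6)))) -> ((5+(((4+a)*(b*x))*((x*5)+18)))+((3+((x*b)+(z+2)))*((40*(y*4))+((a*y)+6))))
Fixed point: ((5+(((4+a)*(b*x))*((x*5)+18)))+((3+((x*b)+(z+2)))*((40*(y*4))+((a*y)+6))))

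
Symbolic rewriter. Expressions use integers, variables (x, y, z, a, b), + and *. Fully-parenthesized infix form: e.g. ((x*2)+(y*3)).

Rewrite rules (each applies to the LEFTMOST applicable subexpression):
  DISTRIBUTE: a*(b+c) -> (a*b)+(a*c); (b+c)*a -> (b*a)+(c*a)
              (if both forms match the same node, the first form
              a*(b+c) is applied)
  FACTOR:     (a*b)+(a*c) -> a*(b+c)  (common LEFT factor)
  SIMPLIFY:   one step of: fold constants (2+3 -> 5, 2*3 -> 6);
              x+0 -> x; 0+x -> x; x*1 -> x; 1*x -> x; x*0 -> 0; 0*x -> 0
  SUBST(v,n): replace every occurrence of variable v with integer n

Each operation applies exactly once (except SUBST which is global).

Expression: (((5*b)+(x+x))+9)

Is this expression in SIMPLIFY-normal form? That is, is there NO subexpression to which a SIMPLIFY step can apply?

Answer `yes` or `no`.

Answer: yes

Derivation:
Expression: (((5*b)+(x+x))+9)
Scanning for simplifiable subexpressions (pre-order)...
  at root: (((5*b)+(x+x))+9) (not simplifiable)
  at L: ((5*b)+(x+x)) (not simplifiable)
  at LL: (5*b) (not simplifiable)
  at LR: (x+x) (not simplifiable)
Result: no simplifiable subexpression found -> normal form.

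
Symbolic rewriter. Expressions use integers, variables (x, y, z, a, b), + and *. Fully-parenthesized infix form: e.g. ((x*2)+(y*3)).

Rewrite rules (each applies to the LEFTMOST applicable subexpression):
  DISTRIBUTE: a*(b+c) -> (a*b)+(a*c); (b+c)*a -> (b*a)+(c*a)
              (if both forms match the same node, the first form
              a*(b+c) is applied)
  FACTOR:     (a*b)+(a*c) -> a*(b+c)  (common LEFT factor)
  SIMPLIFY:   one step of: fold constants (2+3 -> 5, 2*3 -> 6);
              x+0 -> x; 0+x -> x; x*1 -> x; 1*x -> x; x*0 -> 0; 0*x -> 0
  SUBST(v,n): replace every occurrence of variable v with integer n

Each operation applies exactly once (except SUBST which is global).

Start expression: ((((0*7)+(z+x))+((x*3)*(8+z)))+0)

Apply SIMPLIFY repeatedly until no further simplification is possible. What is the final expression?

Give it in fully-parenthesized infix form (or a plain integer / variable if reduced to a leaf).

Start: ((((0*7)+(z+x))+((x*3)*(8+z)))+0)
Step 1: at root: ((((0*7)+(z+x))+((x*3)*(8+z)))+0) -> (((0*7)+(z+x))+((x*3)*(8+z))); overall: ((((0*7)+(z+x))+((x*3)*(8+z)))+0) -> (((0*7)+(z+x))+((x*3)*(8+z)))
Step 2: at LL: (0*7) -> 0; overall: (((0*7)+(z+x))+((x*3)*(8+z))) -> ((0+(z+x))+((x*3)*(8+z)))
Step 3: at L: (0+(z+x)) -> (z+x); overall: ((0+(z+x))+((x*3)*(8+z))) -> ((z+x)+((x*3)*(8+z)))
Fixed point: ((z+x)+((x*3)*(8+z)))

Answer: ((z+x)+((x*3)*(8+z)))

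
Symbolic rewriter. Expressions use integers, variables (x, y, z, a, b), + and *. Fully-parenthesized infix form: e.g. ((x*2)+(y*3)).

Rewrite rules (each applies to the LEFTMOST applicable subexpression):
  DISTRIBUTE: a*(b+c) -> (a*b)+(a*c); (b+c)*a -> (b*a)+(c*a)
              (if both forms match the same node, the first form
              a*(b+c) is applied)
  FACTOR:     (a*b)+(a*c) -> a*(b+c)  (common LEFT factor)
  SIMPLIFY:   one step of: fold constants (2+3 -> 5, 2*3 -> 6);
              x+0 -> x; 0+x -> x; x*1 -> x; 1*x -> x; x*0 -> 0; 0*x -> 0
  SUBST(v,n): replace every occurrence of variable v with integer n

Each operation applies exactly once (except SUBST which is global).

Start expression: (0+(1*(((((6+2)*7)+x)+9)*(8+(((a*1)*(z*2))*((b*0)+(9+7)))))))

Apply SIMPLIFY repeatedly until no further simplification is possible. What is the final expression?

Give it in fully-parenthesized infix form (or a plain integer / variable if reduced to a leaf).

Start: (0+(1*(((((6+2)*7)+x)+9)*(8+(((a*1)*(z*2))*((b*0)+(9+7)))))))
Step 1: at root: (0+(1*(((((6+2)*7)+x)+9)*(8+(((a*1)*(z*2))*((b*0)+(9+7))))))) -> (1*(((((6+2)*7)+x)+9)*(8+(((a*1)*(z*2))*((b*0)+(9+7)))))); overall: (0+(1*(((((6+2)*7)+x)+9)*(8+(((a*1)*(z*2))*((b*0)+(9+7))))))) -> (1*(((((6+2)*7)+x)+9)*(8+(((a*1)*(z*2))*((b*0)+(9+7))))))
Step 2: at root: (1*(((((6+2)*7)+x)+9)*(8+(((a*1)*(z*2))*((b*0)+(9+7)))))) -> (((((6+2)*7)+x)+9)*(8+(((a*1)*(z*2))*((b*0)+(9+7))))); overall: (1*(((((6+2)*7)+x)+9)*(8+(((a*1)*(z*2))*((b*0)+(9+7)))))) -> (((((6+2)*7)+x)+9)*(8+(((a*1)*(z*2))*((b*0)+(9+7)))))
Step 3: at LLLL: (6+2) -> 8; overall: (((((6+2)*7)+x)+9)*(8+(((a*1)*(z*2))*((b*0)+(9+7))))) -> ((((8*7)+x)+9)*(8+(((a*1)*(z*2))*((b*0)+(9+7)))))
Step 4: at LLL: (8*7) -> 56; overall: ((((8*7)+x)+9)*(8+(((a*1)*(z*2))*((b*0)+(9+7))))) -> (((56+x)+9)*(8+(((a*1)*(z*2))*((b*0)+(9+7)))))
Step 5: at RRLL: (a*1) -> a; overall: (((56+x)+9)*(8+(((a*1)*(z*2))*((b*0)+(9+7))))) -> (((56+x)+9)*(8+((a*(z*2))*((b*0)+(9+7)))))
Step 6: at RRRL: (b*0) -> 0; overall: (((56+x)+9)*(8+((a*(z*2))*((b*0)+(9+7))))) -> (((56+x)+9)*(8+((a*(z*2))*(0+(9+7)))))
Step 7: at RRR: (0+(9+7)) -> (9+7); overall: (((56+x)+9)*(8+((a*(z*2))*(0+(9+7))))) -> (((56+x)+9)*(8+((a*(z*2))*(9+7))))
Step 8: at RRR: (9+7) -> 16; overall: (((56+x)+9)*(8+((a*(z*2))*(9+7)))) -> (((56+x)+9)*(8+((a*(z*2))*16)))
Fixed point: (((56+x)+9)*(8+((a*(z*2))*16)))

Answer: (((56+x)+9)*(8+((a*(z*2))*16)))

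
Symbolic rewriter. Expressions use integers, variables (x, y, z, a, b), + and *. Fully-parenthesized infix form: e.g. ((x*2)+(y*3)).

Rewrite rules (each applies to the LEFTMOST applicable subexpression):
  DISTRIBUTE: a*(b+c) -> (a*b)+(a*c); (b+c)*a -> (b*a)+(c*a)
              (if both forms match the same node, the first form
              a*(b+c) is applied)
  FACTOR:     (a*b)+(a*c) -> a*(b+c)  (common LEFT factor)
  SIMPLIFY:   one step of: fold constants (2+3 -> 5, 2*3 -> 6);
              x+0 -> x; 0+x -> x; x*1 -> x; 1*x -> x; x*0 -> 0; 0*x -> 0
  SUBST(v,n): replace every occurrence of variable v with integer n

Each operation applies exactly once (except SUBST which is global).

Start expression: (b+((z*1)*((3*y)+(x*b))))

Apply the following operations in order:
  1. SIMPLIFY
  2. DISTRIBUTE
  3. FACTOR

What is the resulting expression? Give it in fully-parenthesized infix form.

Start: (b+((z*1)*((3*y)+(x*b))))
Apply SIMPLIFY at RL (target: (z*1)): (b+((z*1)*((3*y)+(x*b)))) -> (b+(z*((3*y)+(x*b))))
Apply DISTRIBUTE at R (target: (z*((3*y)+(x*b)))): (b+(z*((3*y)+(x*b)))) -> (b+((z*(3*y))+(z*(x*b))))
Apply FACTOR at R (target: ((z*(3*y))+(z*(x*b)))): (b+((z*(3*y))+(z*(x*b)))) -> (b+(z*((3*y)+(x*b))))

Answer: (b+(z*((3*y)+(x*b))))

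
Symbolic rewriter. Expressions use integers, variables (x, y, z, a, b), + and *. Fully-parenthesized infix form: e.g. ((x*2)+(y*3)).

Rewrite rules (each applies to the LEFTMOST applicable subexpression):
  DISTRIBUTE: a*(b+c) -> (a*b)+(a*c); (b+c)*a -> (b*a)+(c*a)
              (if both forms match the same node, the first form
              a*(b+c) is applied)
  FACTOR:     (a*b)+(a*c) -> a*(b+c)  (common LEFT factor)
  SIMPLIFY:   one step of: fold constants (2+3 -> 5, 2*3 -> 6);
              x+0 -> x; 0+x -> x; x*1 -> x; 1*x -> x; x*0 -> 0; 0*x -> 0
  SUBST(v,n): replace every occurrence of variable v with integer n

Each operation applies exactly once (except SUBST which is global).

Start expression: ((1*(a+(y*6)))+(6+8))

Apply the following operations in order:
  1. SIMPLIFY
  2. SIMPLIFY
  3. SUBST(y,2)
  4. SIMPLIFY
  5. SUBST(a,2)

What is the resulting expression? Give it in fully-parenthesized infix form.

Answer: ((2+12)+14)

Derivation:
Start: ((1*(a+(y*6)))+(6+8))
Apply SIMPLIFY at L (target: (1*(a+(y*6)))): ((1*(a+(y*6)))+(6+8)) -> ((a+(y*6))+(6+8))
Apply SIMPLIFY at R (target: (6+8)): ((a+(y*6))+(6+8)) -> ((a+(y*6))+14)
Apply SUBST(y,2): ((a+(y*6))+14) -> ((a+(2*6))+14)
Apply SIMPLIFY at LR (target: (2*6)): ((a+(2*6))+14) -> ((a+12)+14)
Apply SUBST(a,2): ((a+12)+14) -> ((2+12)+14)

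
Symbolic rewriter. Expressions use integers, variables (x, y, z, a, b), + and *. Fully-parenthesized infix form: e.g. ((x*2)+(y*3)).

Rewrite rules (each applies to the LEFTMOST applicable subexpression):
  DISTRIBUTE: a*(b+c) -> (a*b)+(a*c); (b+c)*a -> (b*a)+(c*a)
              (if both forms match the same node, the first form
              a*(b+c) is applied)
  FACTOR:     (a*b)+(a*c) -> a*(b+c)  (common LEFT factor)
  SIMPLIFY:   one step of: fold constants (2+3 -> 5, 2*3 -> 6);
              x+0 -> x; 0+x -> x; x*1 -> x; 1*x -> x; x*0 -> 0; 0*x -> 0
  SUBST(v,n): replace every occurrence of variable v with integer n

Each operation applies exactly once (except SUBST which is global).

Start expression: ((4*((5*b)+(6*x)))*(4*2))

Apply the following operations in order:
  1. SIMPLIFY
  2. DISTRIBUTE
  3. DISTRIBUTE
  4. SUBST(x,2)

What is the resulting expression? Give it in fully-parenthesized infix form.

Start: ((4*((5*b)+(6*x)))*(4*2))
Apply SIMPLIFY at R (target: (4*2)): ((4*((5*b)+(6*x)))*(4*2)) -> ((4*((5*b)+(6*x)))*8)
Apply DISTRIBUTE at L (target: (4*((5*b)+(6*x)))): ((4*((5*b)+(6*x)))*8) -> (((4*(5*b))+(4*(6*x)))*8)
Apply DISTRIBUTE at root (target: (((4*(5*b))+(4*(6*x)))*8)): (((4*(5*b))+(4*(6*x)))*8) -> (((4*(5*b))*8)+((4*(6*x))*8))
Apply SUBST(x,2): (((4*(5*b))*8)+((4*(6*x))*8)) -> (((4*(5*b))*8)+((4*(6*2))*8))

Answer: (((4*(5*b))*8)+((4*(6*2))*8))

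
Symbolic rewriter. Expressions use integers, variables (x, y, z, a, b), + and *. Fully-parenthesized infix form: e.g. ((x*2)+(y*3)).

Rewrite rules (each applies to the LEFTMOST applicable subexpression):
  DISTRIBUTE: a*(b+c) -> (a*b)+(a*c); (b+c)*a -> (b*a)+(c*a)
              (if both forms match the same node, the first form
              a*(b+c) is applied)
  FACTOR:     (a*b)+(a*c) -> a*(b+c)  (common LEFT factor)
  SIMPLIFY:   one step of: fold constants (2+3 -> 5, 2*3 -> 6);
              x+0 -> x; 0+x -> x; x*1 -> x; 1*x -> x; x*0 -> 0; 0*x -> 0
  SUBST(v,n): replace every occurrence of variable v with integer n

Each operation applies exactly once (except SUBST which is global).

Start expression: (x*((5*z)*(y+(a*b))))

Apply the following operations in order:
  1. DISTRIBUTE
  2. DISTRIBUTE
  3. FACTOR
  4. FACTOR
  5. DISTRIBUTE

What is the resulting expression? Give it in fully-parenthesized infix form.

Answer: (x*(((5*z)*y)+((5*z)*(a*b))))

Derivation:
Start: (x*((5*z)*(y+(a*b))))
Apply DISTRIBUTE at R (target: ((5*z)*(y+(a*b)))): (x*((5*z)*(y+(a*b)))) -> (x*(((5*z)*y)+((5*z)*(a*b))))
Apply DISTRIBUTE at root (target: (x*(((5*z)*y)+((5*z)*(a*b))))): (x*(((5*z)*y)+((5*z)*(a*b)))) -> ((x*((5*z)*y))+(x*((5*z)*(a*b))))
Apply FACTOR at root (target: ((x*((5*z)*y))+(x*((5*z)*(a*b))))): ((x*((5*z)*y))+(x*((5*z)*(a*b)))) -> (x*(((5*z)*y)+((5*z)*(a*b))))
Apply FACTOR at R (target: (((5*z)*y)+((5*z)*(a*b)))): (x*(((5*z)*y)+((5*z)*(a*b)))) -> (x*((5*z)*(y+(a*b))))
Apply DISTRIBUTE at R (target: ((5*z)*(y+(a*b)))): (x*((5*z)*(y+(a*b)))) -> (x*(((5*z)*y)+((5*z)*(a*b))))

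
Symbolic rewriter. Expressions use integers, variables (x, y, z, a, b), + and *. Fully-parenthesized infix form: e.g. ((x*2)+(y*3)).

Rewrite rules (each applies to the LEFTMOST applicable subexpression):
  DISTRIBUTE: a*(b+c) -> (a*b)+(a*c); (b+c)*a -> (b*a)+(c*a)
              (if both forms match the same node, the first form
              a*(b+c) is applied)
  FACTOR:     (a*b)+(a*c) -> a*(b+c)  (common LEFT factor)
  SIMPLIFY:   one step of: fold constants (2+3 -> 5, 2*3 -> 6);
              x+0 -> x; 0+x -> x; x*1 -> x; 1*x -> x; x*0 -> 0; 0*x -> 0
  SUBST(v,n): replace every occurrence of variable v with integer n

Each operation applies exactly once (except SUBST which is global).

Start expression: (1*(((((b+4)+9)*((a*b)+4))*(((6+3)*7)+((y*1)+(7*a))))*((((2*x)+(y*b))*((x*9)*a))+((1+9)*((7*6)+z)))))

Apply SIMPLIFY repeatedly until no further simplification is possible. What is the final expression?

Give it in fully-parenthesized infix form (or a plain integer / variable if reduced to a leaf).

Answer: (((((b+4)+9)*((a*b)+4))*(63+(y+(7*a))))*((((2*x)+(y*b))*((x*9)*a))+(10*(42+z))))

Derivation:
Start: (1*(((((b+4)+9)*((a*b)+4))*(((6+3)*7)+((y*1)+(7*a))))*((((2*x)+(y*b))*((x*9)*a))+((1+9)*((7*6)+z)))))
Step 1: at root: (1*(((((b+4)+9)*((a*b)+4))*(((6+3)*7)+((y*1)+(7*a))))*((((2*x)+(y*b))*((x*9)*a))+((1+9)*((7*6)+z))))) -> (((((b+4)+9)*((a*b)+4))*(((6+3)*7)+((y*1)+(7*a))))*((((2*x)+(y*b))*((x*9)*a))+((1+9)*((7*6)+z)))); overall: (1*(((((b+4)+9)*((a*b)+4))*(((6+3)*7)+((y*1)+(7*a))))*((((2*x)+(y*b))*((x*9)*a))+((1+9)*((7*6)+z))))) -> (((((b+4)+9)*((a*b)+4))*(((6+3)*7)+((y*1)+(7*a))))*((((2*x)+(y*b))*((x*9)*a))+((1+9)*((7*6)+z))))
Step 2: at LRLL: (6+3) -> 9; overall: (((((b+4)+9)*((a*b)+4))*(((6+3)*7)+((y*1)+(7*a))))*((((2*x)+(y*b))*((x*9)*a))+((1+9)*((7*6)+z)))) -> (((((b+4)+9)*((a*b)+4))*((9*7)+((y*1)+(7*a))))*((((2*x)+(y*b))*((x*9)*a))+((1+9)*((7*6)+z))))
Step 3: at LRL: (9*7) -> 63; overall: (((((b+4)+9)*((a*b)+4))*((9*7)+((y*1)+(7*a))))*((((2*x)+(y*b))*((x*9)*a))+((1+9)*((7*6)+z)))) -> (((((b+4)+9)*((a*b)+4))*(63+((y*1)+(7*a))))*((((2*x)+(y*b))*((x*9)*a))+((1+9)*((7*6)+z))))
Step 4: at LRRL: (y*1) -> y; overall: (((((b+4)+9)*((a*b)+4))*(63+((y*1)+(7*a))))*((((2*x)+(y*b))*((x*9)*a))+((1+9)*((7*6)+z)))) -> (((((b+4)+9)*((a*b)+4))*(63+(y+(7*a))))*((((2*x)+(y*b))*((x*9)*a))+((1+9)*((7*6)+z))))
Step 5: at RRL: (1+9) -> 10; overall: (((((b+4)+9)*((a*b)+4))*(63+(y+(7*a))))*((((2*x)+(y*b))*((x*9)*a))+((1+9)*((7*6)+z)))) -> (((((b+4)+9)*((a*b)+4))*(63+(y+(7*a))))*((((2*x)+(y*b))*((x*9)*a))+(10*((7*6)+z))))
Step 6: at RRRL: (7*6) -> 42; overall: (((((b+4)+9)*((a*b)+4))*(63+(y+(7*a))))*((((2*x)+(y*b))*((x*9)*a))+(10*((7*6)+z)))) -> (((((b+4)+9)*((a*b)+4))*(63+(y+(7*a))))*((((2*x)+(y*b))*((x*9)*a))+(10*(42+z))))
Fixed point: (((((b+4)+9)*((a*b)+4))*(63+(y+(7*a))))*((((2*x)+(y*b))*((x*9)*a))+(10*(42+z))))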